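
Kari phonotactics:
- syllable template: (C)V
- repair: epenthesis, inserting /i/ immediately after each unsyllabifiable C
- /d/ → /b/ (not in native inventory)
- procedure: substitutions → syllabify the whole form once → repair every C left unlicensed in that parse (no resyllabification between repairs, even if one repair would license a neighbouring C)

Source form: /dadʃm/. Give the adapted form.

babiʃimi

Substitution: /d/ → /b/, giving /babʃm/.
The consonants /b/, /ʃ/, /m/ cannot be parsed into a legal (C)V syllable (no codas are permitted; onsets are limited to one consonant).
Epenthesis after each stranded consonant: /b/ → /bi/, /ʃ/ → /ʃi/, /m/ → /mi/.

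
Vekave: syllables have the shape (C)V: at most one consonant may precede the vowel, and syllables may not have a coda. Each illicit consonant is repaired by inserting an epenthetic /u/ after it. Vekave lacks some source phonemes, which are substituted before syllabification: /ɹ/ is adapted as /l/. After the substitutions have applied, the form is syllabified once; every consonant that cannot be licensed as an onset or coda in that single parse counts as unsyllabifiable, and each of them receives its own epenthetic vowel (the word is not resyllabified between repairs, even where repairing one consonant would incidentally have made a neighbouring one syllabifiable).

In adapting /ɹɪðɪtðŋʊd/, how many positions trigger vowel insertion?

3

After substitution the input is /lɪðɪtðŋʊd/.
The unsyllabifiable consonants are /t/, /ð/, /d/; each receives one epenthetic vowel.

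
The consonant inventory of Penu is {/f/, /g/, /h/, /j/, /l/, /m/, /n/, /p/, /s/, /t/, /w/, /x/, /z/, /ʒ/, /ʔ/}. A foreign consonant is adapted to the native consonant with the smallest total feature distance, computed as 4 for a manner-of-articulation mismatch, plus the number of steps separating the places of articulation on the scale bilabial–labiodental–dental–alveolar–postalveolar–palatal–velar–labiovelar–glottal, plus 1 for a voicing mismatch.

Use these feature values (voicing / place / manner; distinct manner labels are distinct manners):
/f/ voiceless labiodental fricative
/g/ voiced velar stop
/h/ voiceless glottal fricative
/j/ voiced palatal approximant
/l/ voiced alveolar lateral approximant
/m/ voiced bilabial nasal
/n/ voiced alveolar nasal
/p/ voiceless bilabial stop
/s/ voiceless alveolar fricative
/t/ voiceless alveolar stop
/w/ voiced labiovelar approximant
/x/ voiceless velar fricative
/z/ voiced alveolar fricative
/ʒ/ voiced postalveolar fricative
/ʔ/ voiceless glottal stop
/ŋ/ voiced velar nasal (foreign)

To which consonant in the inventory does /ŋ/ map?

/n/ is closest: same manner (nasal), place distance 3 (velar→alveolar), same voicing; total 3. Next closest is /g/ at distance 4.

n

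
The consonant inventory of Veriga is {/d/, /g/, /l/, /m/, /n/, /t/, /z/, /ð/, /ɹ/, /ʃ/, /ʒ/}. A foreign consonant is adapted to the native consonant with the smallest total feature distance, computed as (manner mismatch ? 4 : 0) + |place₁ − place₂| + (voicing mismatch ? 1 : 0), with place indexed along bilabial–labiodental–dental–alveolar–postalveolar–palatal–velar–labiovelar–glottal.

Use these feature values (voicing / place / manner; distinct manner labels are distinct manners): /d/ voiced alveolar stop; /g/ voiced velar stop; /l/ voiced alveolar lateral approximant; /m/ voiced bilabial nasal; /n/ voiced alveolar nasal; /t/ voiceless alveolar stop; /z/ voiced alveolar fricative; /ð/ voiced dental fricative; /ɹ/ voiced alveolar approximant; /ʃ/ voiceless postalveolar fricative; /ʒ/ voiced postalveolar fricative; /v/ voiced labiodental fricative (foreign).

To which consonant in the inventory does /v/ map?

/ð/ is closest: same manner (fricative), place distance 1 (labiodental→dental), same voicing; total 1. Next closest is /z/ at distance 2.

ð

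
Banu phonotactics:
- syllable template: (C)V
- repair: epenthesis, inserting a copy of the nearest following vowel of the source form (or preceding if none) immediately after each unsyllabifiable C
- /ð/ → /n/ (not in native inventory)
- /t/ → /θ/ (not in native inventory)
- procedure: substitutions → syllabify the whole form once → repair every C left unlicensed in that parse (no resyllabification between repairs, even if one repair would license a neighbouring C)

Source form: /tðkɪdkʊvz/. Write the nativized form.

θɪnɪkɪdʊkʊvʊzʊ

Substitution: /t/ → /θ/, /ð/ → /n/, giving /θnkɪdkʊvz/.
The consonants /θ/, /n/, /d/, /v/, /z/ cannot be parsed into a legal (C)V syllable (no codas are permitted; onsets are limited to one consonant).
Each unlicensed consonant becomes the onset of a new syllable: /θ/ → /θɪ/, /n/ → /nɪ/, /d/ → /dʊ/, /v/ → /vʊ/, /z/ → /zʊ/.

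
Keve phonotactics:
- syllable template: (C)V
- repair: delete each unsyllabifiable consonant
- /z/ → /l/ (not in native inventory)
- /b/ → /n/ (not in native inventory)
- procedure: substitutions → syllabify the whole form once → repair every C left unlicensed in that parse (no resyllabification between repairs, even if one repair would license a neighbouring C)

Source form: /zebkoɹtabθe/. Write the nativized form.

lekotaθe

Substitution: /z/ → /l/, /b/ → /n/, giving /lenkoɹtanθe/.
Under (C)V, the unsyllabifiable consonants are /n/, /ɹ/, /n/ (no codas are permitted; onsets are limited to one consonant).
Deleting the stranded consonants removes /n/, /ɹ/, /n/.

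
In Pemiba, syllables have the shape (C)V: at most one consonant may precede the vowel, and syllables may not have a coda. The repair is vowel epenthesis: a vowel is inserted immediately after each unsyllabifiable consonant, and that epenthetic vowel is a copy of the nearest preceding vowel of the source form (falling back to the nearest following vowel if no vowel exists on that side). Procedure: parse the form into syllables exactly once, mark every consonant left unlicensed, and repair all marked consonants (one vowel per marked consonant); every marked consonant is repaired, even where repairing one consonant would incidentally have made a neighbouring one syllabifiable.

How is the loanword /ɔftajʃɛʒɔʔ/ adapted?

Under (C)V, the unsyllabifiable consonants are /f/, /j/, /ʔ/ (no codas are permitted; onsets are limited to one consonant).
Each unlicensed consonant becomes the onset of a new syllable: /f/ → /fɔ/, /j/ → /ja/, /ʔ/ → /ʔɔ/.

ɔfɔtajaʃɛʒɔʔɔ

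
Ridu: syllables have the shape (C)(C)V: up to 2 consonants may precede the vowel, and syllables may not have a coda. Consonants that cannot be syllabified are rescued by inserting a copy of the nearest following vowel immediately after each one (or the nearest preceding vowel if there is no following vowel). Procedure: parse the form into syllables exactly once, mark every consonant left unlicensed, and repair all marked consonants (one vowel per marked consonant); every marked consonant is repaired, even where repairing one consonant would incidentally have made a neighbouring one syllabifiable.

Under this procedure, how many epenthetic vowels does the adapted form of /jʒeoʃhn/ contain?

The unsyllabifiable consonants are /ʃ/, /h/, /n/; each receives one epenthetic vowel.

3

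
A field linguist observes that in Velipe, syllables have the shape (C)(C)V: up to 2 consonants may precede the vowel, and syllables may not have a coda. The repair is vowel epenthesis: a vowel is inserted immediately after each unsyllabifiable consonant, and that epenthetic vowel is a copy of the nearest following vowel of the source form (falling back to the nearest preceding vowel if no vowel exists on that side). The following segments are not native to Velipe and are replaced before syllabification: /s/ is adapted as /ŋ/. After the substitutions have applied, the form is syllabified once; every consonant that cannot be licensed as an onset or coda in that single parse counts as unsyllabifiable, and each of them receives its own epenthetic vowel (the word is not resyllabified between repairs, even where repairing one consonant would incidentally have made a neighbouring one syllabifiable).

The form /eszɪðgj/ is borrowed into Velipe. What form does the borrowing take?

eŋzɪðɪgɪjɪ

Substitution: /s/ → /ŋ/, giving /eŋzɪðgj/.
Syllabifying with onset maximization leaves /ð/, /g/, /j/ stranded (no codas are permitted; onsets may contain at most 2 consonants).
Inserting the epenthetic vowel yields /ð/ → /ðɪ/, /g/ → /gɪ/, /j/ → /jɪ/.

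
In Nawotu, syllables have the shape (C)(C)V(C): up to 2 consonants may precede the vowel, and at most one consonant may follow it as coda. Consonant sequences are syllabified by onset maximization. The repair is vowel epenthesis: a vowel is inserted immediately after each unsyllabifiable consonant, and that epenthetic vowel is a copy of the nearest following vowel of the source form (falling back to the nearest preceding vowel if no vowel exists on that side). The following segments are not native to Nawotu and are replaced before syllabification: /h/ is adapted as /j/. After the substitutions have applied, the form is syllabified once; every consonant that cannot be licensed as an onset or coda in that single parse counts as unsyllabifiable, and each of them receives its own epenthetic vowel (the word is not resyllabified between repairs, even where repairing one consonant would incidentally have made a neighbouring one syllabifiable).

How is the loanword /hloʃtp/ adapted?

jloʃtopo

Substitution: /h/ → /j/, giving /jloʃtp/.
Syllabifying with onset maximization leaves /t/, /p/ stranded (at most one coda consonant is licensed; onsets may contain at most 2 consonants).
Epenthesis after each stranded consonant: /t/ → /to/, /p/ → /po/.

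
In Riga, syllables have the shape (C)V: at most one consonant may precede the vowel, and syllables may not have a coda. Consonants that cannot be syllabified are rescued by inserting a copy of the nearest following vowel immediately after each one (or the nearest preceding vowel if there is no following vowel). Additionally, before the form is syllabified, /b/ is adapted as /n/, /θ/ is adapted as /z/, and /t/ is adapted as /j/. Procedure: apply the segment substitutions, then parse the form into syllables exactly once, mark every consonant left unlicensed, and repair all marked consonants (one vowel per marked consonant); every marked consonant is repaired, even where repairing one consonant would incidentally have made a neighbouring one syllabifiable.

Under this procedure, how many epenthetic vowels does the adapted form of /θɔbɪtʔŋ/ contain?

After substitution the input is /zɔnɪjʔŋ/.
The unsyllabifiable consonants are /j/, /ʔ/, /ŋ/; each receives one epenthetic vowel.

3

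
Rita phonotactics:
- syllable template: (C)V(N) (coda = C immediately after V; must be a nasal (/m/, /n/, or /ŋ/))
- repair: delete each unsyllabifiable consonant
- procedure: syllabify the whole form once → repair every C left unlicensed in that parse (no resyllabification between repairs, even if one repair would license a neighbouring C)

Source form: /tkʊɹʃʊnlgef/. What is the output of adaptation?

Under (C)V(N), the unsyllabifiable consonants are /t/, /ɹ/, /l/, /f/ (only a nasal (/m/, /n/, or /ŋ/) is licensed in coda position; onsets are limited to one consonant).
Deleting the stranded consonants removes /t/, /ɹ/, /l/, /f/.

kʊʃʊnge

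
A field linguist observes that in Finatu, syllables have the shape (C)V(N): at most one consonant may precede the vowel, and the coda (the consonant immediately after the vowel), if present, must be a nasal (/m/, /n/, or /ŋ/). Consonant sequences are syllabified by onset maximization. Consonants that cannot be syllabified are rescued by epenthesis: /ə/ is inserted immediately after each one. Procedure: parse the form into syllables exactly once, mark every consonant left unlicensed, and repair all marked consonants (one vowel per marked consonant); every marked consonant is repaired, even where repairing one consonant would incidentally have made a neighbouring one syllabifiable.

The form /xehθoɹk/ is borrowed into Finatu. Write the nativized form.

Syllabifying with onset maximization leaves /h/, /ɹ/, /k/ stranded (only a nasal (/m/, /n/, or /ŋ/) is licensed in coda position; onsets are limited to one consonant).
Epenthesis after each stranded consonant: /h/ → /hə/, /ɹ/ → /ɹə/, /k/ → /kə/.

xehəθoɹəkə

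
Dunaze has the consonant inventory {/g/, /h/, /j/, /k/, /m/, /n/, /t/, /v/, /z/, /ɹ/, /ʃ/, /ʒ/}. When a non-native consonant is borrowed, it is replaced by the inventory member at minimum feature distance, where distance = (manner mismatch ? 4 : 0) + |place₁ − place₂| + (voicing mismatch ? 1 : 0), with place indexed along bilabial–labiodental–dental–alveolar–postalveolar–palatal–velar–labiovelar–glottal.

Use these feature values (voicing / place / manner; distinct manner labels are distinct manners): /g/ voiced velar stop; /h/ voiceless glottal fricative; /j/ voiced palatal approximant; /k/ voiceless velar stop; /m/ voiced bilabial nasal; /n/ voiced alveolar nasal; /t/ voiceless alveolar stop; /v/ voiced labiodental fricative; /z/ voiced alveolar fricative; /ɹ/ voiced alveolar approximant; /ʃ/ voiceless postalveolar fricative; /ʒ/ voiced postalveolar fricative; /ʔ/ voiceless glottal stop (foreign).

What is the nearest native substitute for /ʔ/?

k

/k/ is closest: same manner (stop), place distance 2 (glottal→velar), same voicing; total 2. Next closest is /g/ at distance 3.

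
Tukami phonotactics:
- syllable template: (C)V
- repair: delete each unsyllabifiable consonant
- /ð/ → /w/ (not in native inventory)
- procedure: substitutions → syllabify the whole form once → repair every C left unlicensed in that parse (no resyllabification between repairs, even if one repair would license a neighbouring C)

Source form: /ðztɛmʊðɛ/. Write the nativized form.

Substitution: /ð/ → /w/, giving /wztɛmʊwɛ/.
Syllabifying with onset maximization leaves /w/, /z/ stranded (no codas are permitted; onsets are limited to one consonant).
Deletion applies to /w/, /z/.

tɛmʊwɛ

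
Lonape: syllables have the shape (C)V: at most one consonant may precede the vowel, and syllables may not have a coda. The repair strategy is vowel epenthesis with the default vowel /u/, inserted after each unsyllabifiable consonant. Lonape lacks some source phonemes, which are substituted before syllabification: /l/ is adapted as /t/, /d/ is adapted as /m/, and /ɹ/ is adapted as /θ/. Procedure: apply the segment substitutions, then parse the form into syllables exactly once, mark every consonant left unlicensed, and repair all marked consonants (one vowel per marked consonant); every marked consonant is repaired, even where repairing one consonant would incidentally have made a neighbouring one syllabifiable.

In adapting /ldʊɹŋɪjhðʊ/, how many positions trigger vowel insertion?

4

After substitution the input is /tmʊθŋɪjhðʊ/.
The unsyllabifiable consonants are /t/, /θ/, /j/, /h/; each receives one epenthetic vowel.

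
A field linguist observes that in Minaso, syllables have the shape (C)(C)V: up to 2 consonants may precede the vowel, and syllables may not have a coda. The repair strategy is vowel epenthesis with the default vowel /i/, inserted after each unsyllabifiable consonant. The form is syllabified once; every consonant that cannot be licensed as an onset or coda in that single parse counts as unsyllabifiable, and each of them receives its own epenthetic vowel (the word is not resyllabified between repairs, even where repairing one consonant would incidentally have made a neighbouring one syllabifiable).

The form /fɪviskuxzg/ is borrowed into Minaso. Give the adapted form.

The consonants /x/, /z/, /g/ cannot be parsed into a legal (C)(C)V syllable (no codas are permitted; onsets may contain at most 2 consonants).
Epenthesis after each stranded consonant: /x/ → /xi/, /z/ → /zi/, /g/ → /gi/.

fɪviskuxizigi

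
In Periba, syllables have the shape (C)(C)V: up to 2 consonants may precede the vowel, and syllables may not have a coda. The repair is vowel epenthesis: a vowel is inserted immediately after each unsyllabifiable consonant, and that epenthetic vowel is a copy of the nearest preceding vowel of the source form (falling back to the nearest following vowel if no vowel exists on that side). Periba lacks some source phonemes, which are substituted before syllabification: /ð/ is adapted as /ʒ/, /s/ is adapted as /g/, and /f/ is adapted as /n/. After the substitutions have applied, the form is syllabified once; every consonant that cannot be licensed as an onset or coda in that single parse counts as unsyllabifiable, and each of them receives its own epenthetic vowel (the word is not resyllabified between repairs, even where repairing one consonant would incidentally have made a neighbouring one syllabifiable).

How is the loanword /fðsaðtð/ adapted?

naʒgaʒataʒa

Substitution: /f/ → /n/, /ð/ → /ʒ/, /s/ → /g/, giving /nʒgaʒtʒ/.
Syllabifying with onset maximization leaves /n/, /ʒ/, /t/, /ʒ/ stranded (no codas are permitted; onsets may contain at most 2 consonants).
Each unlicensed consonant becomes the onset of a new syllable: /n/ → /na/, /ʒ/ → /ʒa/, /t/ → /ta/, /ʒ/ → /ʒa/.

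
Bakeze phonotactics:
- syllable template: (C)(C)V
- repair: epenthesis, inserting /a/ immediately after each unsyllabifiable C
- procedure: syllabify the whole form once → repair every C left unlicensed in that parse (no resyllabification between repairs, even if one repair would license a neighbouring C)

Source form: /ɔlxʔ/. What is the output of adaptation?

ɔlaxaʔa

Under (C)(C)V, the unsyllabifiable consonants are /l/, /x/, /ʔ/ (no codas are permitted; onsets may contain at most 2 consonants).
Epenthesis after each stranded consonant: /l/ → /la/, /x/ → /xa/, /ʔ/ → /ʔa/.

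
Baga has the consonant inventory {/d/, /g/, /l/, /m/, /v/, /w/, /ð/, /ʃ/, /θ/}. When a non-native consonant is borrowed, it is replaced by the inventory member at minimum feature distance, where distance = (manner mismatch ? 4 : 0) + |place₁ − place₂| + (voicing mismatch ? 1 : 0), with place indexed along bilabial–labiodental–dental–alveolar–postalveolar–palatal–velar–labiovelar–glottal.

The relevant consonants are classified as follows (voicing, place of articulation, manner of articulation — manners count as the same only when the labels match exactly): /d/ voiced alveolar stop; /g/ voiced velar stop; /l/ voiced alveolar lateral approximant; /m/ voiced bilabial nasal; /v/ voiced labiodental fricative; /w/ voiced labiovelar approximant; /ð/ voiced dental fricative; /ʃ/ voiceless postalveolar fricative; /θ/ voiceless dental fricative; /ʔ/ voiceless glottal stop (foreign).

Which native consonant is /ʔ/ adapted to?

g

/g/ is closest: same manner (stop), place distance 2 (glottal→velar), voicing differs (+1); total 3. Next closest is /d/ at distance 6.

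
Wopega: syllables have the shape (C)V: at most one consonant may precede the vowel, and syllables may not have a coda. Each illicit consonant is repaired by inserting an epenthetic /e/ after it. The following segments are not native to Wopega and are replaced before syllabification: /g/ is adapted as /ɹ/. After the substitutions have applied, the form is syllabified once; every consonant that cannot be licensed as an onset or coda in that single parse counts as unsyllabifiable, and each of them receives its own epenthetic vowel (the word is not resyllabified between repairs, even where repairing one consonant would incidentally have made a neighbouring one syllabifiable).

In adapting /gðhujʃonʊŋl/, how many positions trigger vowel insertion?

5

After substitution the input is /ɹðhujʃonʊŋl/.
The unsyllabifiable consonants are /ɹ/, /ð/, /j/, /ŋ/, /l/; each receives one epenthetic vowel.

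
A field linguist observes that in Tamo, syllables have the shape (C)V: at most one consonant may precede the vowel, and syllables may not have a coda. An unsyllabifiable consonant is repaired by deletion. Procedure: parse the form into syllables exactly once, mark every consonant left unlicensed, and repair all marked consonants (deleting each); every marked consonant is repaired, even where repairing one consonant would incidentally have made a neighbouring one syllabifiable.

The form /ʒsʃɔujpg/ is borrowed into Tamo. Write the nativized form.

The consonants /ʒ/, /s/, /j/, /p/, /g/ cannot be parsed into a legal (C)V syllable (no codas are permitted; onsets are limited to one consonant).
Deleting the stranded consonants removes /ʒ/, /s/, /j/, /p/, /g/.

ʃɔu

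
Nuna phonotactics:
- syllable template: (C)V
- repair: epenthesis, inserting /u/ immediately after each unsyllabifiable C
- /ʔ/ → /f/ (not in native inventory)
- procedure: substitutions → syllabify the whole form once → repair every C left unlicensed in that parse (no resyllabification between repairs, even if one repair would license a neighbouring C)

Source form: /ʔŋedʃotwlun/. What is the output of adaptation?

fuŋeduʃotuwulunu

Substitution: /ʔ/ → /f/, giving /fŋedʃotwlun/.
Syllabifying with onset maximization leaves /f/, /d/, /t/, /w/, /n/ stranded (no codas are permitted; onsets are limited to one consonant).
Inserting the epenthetic vowel yields /f/ → /fu/, /d/ → /du/, /t/ → /tu/, /w/ → /wu/, /n/ → /nu/.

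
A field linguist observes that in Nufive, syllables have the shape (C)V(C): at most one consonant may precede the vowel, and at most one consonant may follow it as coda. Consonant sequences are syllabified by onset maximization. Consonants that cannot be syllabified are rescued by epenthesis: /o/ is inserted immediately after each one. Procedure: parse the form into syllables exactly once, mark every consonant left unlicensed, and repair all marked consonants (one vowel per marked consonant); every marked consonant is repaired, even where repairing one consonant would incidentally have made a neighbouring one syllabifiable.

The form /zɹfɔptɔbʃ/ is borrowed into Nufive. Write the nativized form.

zoɹofɔptɔbʃo

The consonants /z/, /ɹ/, /ʃ/ cannot be parsed into a legal (C)V(C) syllable (at most one coda consonant is licensed; onsets are limited to one consonant).
Epenthesis after each stranded consonant: /z/ → /zo/, /ɹ/ → /ɹo/, /ʃ/ → /ʃo/.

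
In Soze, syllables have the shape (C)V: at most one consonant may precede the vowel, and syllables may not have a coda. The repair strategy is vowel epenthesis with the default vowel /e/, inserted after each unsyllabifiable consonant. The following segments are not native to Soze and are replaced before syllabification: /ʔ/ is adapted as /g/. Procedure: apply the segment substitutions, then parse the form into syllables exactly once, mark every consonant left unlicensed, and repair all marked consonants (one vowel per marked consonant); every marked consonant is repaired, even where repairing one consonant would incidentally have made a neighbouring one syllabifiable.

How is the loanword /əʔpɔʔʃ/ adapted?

əgepɔgeʃe

Substitution: /ʔ/ → /g/, giving /əgpɔgʃ/.
The consonants /g/, /g/, /ʃ/ cannot be parsed into a legal (C)V syllable (no codas are permitted; onsets are limited to one consonant).
Each unlicensed consonant becomes the onset of a new syllable: /g/ → /ge/, /g/ → /ge/, /ʃ/ → /ʃe/.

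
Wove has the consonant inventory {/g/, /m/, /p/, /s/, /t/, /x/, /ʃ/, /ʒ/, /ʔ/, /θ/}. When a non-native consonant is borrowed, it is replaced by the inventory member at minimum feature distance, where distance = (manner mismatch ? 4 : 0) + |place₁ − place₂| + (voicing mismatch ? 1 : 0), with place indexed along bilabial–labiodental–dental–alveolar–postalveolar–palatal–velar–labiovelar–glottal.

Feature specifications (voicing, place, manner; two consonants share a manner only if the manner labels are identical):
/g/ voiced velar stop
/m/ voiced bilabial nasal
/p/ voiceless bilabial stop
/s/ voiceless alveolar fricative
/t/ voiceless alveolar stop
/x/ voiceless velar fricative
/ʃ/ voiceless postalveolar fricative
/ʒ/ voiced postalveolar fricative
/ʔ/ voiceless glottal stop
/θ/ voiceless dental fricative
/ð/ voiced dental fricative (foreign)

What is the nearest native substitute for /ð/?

θ

/θ/ is closest: same manner (fricative), place distance 0 (dental→dental), voicing differs (+1); total 1. Next closest is /s/ at distance 2.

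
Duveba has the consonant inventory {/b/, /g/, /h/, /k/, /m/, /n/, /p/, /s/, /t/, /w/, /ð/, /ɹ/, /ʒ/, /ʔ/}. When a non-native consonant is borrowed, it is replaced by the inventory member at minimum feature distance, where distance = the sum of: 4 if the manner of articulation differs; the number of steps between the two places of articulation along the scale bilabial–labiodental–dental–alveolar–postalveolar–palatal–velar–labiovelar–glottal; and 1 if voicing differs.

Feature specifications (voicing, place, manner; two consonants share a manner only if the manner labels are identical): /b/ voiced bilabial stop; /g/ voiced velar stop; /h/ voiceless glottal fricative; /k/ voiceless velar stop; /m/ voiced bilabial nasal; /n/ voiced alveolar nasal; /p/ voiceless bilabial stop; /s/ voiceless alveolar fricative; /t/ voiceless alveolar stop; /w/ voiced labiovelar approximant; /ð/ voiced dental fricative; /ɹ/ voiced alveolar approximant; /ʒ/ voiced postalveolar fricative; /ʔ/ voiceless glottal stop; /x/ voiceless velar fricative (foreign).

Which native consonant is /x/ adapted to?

/h/ is closest: same manner (fricative), place distance 2 (velar→glottal), same voicing; total 2. Next closest is /s/ at distance 3.

h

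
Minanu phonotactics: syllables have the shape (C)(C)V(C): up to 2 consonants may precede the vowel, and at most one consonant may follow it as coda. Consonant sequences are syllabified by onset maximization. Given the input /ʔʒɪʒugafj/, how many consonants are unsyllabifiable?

1

The consonants /j/ cannot be parsed into a legal (C)(C)V(C) syllable (at most one coda consonant is licensed; onsets may contain at most 2 consonants).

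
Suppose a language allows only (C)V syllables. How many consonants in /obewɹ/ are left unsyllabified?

2

Syllabifying with onset maximization leaves /w/, /ɹ/ stranded (no codas are permitted; onsets are limited to one consonant).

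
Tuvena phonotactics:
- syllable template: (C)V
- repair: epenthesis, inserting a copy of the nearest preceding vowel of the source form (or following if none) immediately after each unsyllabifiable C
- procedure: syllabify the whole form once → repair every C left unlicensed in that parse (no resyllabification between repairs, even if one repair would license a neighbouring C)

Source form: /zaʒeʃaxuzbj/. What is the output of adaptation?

Under (C)V, the unsyllabifiable consonants are /z/, /b/, /j/ (no codas are permitted; onsets are limited to one consonant).
Each unlicensed consonant becomes the onset of a new syllable: /z/ → /zu/, /b/ → /bu/, /j/ → /ju/.

zaʒeʃaxuzubuju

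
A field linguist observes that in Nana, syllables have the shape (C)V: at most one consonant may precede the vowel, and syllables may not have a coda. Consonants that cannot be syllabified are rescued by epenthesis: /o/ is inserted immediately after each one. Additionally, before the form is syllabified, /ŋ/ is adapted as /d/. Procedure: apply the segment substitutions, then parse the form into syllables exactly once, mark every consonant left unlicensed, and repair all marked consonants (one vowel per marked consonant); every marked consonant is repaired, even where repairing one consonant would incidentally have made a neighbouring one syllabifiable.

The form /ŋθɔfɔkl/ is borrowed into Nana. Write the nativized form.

Substitution: /ŋ/ → /d/, giving /dθɔfɔkl/.
The consonants /d/, /k/, /l/ cannot be parsed into a legal (C)V syllable (no codas are permitted; onsets are limited to one consonant).
Inserting the epenthetic vowel yields /d/ → /do/, /k/ → /ko/, /l/ → /lo/.

doθɔfɔkolo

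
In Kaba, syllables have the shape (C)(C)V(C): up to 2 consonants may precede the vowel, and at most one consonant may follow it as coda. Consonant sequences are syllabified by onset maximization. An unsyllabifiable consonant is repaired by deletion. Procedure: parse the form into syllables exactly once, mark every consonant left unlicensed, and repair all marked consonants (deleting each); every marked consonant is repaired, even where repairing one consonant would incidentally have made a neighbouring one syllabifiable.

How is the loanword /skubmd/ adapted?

Under (C)(C)V(C), the unsyllabifiable consonants are /m/, /d/ (at most one coda consonant is licensed; onsets may contain at most 2 consonants).
Each unlicensed consonant is deleted: /m/, /d/.

skub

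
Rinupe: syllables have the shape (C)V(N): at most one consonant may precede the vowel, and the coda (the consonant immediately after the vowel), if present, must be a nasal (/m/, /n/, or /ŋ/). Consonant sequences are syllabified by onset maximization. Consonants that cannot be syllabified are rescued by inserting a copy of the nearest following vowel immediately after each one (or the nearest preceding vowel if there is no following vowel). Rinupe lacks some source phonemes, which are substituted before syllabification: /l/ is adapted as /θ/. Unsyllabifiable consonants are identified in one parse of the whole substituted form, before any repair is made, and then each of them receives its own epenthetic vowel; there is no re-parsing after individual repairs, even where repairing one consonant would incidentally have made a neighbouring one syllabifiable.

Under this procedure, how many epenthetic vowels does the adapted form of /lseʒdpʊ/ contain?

After substitution the input is /θseʒdpʊ/.
The unsyllabifiable consonants are /θ/, /ʒ/, /d/; each receives one epenthetic vowel.

3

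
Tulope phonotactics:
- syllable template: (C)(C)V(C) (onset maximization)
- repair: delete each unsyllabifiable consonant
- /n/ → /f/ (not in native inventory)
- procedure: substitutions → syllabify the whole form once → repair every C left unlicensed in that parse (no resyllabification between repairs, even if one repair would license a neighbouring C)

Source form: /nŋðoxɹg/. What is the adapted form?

ŋðox

Substitution: /n/ → /f/, giving /fŋðoxɹg/.
Under (C)(C)V(C), the unsyllabifiable consonants are /f/, /ɹ/, /g/ (at most one coda consonant is licensed; onsets may contain at most 2 consonants).
Each unlicensed consonant is deleted: /f/, /ɹ/, /g/.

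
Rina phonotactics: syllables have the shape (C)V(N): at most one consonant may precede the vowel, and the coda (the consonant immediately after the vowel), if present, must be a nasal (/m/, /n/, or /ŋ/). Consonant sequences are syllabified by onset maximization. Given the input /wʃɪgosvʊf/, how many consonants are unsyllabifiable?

Syllabifying with onset maximization leaves /w/, /s/, /f/ stranded (only a nasal (/m/, /n/, or /ŋ/) is licensed in coda position; onsets are limited to one consonant).

3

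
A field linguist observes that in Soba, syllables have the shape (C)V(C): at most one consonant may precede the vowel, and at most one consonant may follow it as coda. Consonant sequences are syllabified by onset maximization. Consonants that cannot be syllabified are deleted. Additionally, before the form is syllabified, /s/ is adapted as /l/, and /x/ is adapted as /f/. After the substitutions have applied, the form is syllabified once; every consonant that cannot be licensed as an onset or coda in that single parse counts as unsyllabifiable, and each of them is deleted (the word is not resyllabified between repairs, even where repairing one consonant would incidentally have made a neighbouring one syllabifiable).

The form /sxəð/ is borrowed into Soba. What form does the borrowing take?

fəð

Substitution: /s/ → /l/, /x/ → /f/, giving /lfəð/.
The consonants /l/ cannot be parsed into a legal (C)V(C) syllable (at most one coda consonant is licensed; onsets are limited to one consonant).
Deleting the stranded consonants removes /l/.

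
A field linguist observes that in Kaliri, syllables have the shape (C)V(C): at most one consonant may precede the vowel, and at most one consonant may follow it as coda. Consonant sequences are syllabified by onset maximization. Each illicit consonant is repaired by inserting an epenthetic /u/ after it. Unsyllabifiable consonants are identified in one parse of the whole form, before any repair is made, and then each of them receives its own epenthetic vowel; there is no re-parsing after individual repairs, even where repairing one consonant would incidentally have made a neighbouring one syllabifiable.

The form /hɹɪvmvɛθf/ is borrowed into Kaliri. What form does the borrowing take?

The consonants /h/, /m/, /f/ cannot be parsed into a legal (C)V(C) syllable (at most one coda consonant is licensed; onsets are limited to one consonant).
Inserting the epenthetic vowel yields /h/ → /hu/, /m/ → /mu/, /f/ → /fu/.

huɹɪvmuvɛθfu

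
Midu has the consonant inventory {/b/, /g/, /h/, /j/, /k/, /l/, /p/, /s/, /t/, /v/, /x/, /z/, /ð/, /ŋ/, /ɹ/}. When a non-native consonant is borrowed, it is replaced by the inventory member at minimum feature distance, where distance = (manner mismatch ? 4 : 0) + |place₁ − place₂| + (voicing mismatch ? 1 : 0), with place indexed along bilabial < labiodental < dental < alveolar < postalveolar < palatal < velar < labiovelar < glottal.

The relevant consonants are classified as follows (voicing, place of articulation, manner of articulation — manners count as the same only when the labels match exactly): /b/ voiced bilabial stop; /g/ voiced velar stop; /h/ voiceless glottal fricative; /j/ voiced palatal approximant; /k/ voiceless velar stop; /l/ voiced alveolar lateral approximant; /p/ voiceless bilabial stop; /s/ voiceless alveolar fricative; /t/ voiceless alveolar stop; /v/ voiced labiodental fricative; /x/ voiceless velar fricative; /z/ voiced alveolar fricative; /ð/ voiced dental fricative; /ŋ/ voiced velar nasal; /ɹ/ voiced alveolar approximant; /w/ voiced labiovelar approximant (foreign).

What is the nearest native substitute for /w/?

j

/j/ is closest: same manner (approximant), place distance 2 (labiovelar→palatal), same voicing; total 2. Next closest is /ɹ/ at distance 4.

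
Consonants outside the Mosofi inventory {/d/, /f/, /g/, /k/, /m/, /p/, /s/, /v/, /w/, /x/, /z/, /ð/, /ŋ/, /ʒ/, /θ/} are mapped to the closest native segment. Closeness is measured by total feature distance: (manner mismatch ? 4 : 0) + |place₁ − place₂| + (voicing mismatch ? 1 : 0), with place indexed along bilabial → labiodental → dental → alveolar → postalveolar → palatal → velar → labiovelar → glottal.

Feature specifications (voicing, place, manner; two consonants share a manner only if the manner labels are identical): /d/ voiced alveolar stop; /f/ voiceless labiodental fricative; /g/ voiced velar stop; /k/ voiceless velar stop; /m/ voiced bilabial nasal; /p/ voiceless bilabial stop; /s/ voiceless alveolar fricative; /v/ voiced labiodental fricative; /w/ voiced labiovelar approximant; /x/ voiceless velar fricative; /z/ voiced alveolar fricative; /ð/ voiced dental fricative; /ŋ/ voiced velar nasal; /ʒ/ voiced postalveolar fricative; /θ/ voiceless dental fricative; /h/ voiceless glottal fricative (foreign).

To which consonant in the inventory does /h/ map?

x

/x/ is closest: same manner (fricative), place distance 2 (glottal→velar), same voicing; total 2. Next closest is /s/ at distance 5.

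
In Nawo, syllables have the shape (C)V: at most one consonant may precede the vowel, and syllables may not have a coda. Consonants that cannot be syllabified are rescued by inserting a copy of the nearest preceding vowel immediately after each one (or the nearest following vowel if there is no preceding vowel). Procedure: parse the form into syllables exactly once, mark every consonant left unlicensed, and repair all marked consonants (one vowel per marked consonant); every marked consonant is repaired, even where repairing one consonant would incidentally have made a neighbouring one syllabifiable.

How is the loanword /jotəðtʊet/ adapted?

Syllabifying with onset maximization leaves /ð/, /t/ stranded (no codas are permitted; onsets are limited to one consonant).
Each unlicensed consonant becomes the onset of a new syllable: /ð/ → /ðə/, /t/ → /te/.

jotəðətʊete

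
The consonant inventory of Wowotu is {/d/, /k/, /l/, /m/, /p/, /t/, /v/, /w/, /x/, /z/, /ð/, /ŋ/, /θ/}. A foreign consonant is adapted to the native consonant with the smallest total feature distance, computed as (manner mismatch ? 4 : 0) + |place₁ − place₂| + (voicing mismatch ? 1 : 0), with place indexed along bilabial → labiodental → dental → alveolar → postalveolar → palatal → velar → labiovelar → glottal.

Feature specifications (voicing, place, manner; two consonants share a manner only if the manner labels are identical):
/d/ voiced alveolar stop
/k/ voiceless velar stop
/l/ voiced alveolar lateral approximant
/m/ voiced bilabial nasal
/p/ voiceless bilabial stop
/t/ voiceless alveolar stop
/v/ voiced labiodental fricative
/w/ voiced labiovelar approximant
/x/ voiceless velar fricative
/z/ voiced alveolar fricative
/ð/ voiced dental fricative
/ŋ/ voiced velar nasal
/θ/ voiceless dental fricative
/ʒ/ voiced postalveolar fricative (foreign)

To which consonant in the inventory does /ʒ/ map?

/z/ is closest: same manner (fricative), place distance 1 (postalveolar→alveolar), same voicing; total 1. Next closest is /ð/ at distance 2.

z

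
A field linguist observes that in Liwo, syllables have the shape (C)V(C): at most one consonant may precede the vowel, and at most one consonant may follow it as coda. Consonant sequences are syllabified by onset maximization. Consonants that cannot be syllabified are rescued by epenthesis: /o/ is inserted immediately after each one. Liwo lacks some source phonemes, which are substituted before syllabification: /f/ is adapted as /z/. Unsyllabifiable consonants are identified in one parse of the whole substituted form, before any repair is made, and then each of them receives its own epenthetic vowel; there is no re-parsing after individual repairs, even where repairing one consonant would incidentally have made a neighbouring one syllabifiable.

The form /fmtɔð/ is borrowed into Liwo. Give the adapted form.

zomotɔð

Substitution: /f/ → /z/, giving /zmtɔð/.
The consonants /z/, /m/ cannot be parsed into a legal (C)V(C) syllable (at most one coda consonant is licensed; onsets are limited to one consonant).
Inserting the epenthetic vowel yields /z/ → /zo/, /m/ → /mo/.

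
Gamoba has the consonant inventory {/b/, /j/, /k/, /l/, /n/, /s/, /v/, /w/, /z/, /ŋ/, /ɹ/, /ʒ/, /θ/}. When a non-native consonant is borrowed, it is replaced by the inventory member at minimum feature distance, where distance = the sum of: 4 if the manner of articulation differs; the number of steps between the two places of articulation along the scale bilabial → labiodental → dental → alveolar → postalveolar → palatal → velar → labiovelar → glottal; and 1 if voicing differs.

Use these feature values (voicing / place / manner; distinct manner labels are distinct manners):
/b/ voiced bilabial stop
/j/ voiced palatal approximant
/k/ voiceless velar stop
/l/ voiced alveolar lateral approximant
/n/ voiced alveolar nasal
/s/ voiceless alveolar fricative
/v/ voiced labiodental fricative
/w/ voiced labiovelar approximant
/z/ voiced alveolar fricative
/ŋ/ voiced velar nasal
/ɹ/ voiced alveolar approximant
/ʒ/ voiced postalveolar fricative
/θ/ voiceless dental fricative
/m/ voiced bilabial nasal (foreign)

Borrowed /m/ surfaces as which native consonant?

/n/ is closest: same manner (nasal), place distance 3 (bilabial→alveolar), same voicing; total 3. Next closest is /b/ at distance 4.

n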